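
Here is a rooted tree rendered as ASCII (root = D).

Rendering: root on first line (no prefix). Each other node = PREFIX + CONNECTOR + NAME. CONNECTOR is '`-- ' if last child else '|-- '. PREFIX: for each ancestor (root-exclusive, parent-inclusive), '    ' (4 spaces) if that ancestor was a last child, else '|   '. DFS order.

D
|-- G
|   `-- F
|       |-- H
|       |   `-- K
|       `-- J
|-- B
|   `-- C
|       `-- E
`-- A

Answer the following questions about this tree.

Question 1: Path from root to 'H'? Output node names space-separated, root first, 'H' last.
Walk down from root: D -> G -> F -> H

Answer: D G F H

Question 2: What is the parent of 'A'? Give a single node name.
Scan adjacency: A appears as child of D

Answer: D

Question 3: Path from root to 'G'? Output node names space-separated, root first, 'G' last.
Answer: D G

Derivation:
Walk down from root: D -> G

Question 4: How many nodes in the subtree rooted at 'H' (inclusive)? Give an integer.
Subtree rooted at H contains: H, K
Count = 2

Answer: 2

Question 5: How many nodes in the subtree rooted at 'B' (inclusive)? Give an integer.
Subtree rooted at B contains: B, C, E
Count = 3

Answer: 3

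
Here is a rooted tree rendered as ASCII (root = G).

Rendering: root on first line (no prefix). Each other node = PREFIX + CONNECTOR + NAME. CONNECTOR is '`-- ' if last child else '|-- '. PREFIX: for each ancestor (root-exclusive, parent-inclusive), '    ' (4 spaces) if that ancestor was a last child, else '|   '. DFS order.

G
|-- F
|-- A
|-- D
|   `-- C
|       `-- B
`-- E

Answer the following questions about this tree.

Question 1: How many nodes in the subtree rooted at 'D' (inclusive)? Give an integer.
Subtree rooted at D contains: B, C, D
Count = 3

Answer: 3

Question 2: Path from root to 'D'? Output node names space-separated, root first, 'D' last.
Answer: G D

Derivation:
Walk down from root: G -> D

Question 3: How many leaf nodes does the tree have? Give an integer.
Leaves (nodes with no children): A, B, E, F

Answer: 4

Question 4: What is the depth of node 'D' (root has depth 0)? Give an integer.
Path from root to D: G -> D
Depth = number of edges = 1

Answer: 1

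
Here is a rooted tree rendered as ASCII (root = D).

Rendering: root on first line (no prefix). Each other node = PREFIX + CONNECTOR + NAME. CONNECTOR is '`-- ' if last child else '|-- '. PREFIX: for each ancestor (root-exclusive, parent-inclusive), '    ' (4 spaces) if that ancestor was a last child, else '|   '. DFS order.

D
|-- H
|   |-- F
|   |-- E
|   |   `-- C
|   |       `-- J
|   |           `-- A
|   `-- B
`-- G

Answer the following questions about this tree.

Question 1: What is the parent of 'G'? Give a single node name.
Answer: D

Derivation:
Scan adjacency: G appears as child of D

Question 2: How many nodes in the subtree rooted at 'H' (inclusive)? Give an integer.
Subtree rooted at H contains: A, B, C, E, F, H, J
Count = 7

Answer: 7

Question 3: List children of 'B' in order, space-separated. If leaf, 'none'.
Answer: none

Derivation:
Node B's children (from adjacency): (leaf)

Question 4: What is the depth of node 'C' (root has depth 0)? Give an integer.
Path from root to C: D -> H -> E -> C
Depth = number of edges = 3

Answer: 3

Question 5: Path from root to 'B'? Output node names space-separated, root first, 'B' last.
Answer: D H B

Derivation:
Walk down from root: D -> H -> B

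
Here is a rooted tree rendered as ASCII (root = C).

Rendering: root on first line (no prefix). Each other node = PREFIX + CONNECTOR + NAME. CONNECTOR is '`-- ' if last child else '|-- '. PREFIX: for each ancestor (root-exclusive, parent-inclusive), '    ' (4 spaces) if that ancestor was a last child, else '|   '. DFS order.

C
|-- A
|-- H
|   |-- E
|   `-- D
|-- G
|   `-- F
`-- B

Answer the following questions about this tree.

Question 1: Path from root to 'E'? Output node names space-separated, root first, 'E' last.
Walk down from root: C -> H -> E

Answer: C H E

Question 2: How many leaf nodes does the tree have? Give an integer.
Leaves (nodes with no children): A, B, D, E, F

Answer: 5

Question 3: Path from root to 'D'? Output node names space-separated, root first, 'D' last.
Walk down from root: C -> H -> D

Answer: C H D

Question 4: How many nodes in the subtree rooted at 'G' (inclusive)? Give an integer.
Answer: 2

Derivation:
Subtree rooted at G contains: F, G
Count = 2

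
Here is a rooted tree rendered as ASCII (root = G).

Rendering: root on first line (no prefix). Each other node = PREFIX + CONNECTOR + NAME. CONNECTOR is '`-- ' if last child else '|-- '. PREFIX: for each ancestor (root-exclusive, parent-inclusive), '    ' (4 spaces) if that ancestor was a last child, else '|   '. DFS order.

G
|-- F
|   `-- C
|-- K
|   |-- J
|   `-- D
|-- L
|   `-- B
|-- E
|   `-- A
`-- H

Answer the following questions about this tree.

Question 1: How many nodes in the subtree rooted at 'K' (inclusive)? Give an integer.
Subtree rooted at K contains: D, J, K
Count = 3

Answer: 3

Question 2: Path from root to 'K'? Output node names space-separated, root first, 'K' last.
Walk down from root: G -> K

Answer: G K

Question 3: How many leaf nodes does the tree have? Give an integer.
Leaves (nodes with no children): A, B, C, D, H, J

Answer: 6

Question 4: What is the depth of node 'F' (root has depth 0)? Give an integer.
Answer: 1

Derivation:
Path from root to F: G -> F
Depth = number of edges = 1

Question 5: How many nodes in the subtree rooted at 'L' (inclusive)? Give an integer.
Answer: 2

Derivation:
Subtree rooted at L contains: B, L
Count = 2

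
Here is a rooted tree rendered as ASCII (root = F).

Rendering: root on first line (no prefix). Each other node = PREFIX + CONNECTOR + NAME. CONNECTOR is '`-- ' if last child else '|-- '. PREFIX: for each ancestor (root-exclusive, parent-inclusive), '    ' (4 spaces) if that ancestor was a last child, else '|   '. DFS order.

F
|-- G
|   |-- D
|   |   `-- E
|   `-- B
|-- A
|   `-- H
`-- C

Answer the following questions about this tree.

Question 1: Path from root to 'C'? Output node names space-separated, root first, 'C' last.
Answer: F C

Derivation:
Walk down from root: F -> C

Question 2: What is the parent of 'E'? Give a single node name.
Scan adjacency: E appears as child of D

Answer: D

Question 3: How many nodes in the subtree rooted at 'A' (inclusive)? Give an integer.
Subtree rooted at A contains: A, H
Count = 2

Answer: 2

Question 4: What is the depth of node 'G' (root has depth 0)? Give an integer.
Path from root to G: F -> G
Depth = number of edges = 1

Answer: 1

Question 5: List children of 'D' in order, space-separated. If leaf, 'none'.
Answer: E

Derivation:
Node D's children (from adjacency): E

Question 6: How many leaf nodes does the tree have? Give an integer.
Answer: 4

Derivation:
Leaves (nodes with no children): B, C, E, H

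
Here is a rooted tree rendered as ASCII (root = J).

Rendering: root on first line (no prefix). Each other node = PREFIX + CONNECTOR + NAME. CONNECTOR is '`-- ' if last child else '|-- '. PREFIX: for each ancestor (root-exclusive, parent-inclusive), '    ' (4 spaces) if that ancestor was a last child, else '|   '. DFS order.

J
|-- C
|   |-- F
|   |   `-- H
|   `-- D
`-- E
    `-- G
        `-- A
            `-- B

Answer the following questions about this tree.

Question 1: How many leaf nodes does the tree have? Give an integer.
Answer: 3

Derivation:
Leaves (nodes with no children): B, D, H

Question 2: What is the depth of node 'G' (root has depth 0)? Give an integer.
Path from root to G: J -> E -> G
Depth = number of edges = 2

Answer: 2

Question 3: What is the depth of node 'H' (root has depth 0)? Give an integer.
Answer: 3

Derivation:
Path from root to H: J -> C -> F -> H
Depth = number of edges = 3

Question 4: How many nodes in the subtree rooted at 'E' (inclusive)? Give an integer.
Answer: 4

Derivation:
Subtree rooted at E contains: A, B, E, G
Count = 4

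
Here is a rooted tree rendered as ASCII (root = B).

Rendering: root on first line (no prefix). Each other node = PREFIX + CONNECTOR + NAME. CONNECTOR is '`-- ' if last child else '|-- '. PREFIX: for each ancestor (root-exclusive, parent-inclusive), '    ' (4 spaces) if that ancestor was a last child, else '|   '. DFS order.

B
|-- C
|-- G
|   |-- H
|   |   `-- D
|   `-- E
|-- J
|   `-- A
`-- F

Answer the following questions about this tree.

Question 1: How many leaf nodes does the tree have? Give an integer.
Leaves (nodes with no children): A, C, D, E, F

Answer: 5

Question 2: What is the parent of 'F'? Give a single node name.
Answer: B

Derivation:
Scan adjacency: F appears as child of B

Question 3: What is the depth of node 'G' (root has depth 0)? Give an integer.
Path from root to G: B -> G
Depth = number of edges = 1

Answer: 1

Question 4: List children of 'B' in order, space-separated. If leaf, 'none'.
Answer: C G J F

Derivation:
Node B's children (from adjacency): C, G, J, F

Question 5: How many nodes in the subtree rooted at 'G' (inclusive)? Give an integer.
Answer: 4

Derivation:
Subtree rooted at G contains: D, E, G, H
Count = 4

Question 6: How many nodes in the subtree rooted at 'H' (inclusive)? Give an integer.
Answer: 2

Derivation:
Subtree rooted at H contains: D, H
Count = 2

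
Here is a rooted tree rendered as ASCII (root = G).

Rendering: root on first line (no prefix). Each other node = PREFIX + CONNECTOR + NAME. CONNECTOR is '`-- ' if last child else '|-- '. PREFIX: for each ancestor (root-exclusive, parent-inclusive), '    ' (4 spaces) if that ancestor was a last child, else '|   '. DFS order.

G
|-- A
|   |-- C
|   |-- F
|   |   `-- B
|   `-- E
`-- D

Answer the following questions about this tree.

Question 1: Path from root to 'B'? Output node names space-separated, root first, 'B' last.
Walk down from root: G -> A -> F -> B

Answer: G A F B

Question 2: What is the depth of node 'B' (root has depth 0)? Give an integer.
Answer: 3

Derivation:
Path from root to B: G -> A -> F -> B
Depth = number of edges = 3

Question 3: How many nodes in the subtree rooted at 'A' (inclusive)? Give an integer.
Answer: 5

Derivation:
Subtree rooted at A contains: A, B, C, E, F
Count = 5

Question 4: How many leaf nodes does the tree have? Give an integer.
Answer: 4

Derivation:
Leaves (nodes with no children): B, C, D, E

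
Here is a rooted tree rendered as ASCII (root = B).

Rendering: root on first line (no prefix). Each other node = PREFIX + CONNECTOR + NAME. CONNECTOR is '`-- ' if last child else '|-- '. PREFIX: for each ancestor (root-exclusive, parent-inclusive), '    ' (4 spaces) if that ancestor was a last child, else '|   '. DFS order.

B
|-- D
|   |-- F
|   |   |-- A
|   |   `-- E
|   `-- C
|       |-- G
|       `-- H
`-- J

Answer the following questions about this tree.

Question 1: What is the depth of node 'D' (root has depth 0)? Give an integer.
Answer: 1

Derivation:
Path from root to D: B -> D
Depth = number of edges = 1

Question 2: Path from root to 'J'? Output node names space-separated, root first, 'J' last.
Answer: B J

Derivation:
Walk down from root: B -> J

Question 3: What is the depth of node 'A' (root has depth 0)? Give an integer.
Answer: 3

Derivation:
Path from root to A: B -> D -> F -> A
Depth = number of edges = 3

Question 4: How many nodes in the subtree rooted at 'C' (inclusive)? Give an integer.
Answer: 3

Derivation:
Subtree rooted at C contains: C, G, H
Count = 3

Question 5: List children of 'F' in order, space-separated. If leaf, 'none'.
Node F's children (from adjacency): A, E

Answer: A E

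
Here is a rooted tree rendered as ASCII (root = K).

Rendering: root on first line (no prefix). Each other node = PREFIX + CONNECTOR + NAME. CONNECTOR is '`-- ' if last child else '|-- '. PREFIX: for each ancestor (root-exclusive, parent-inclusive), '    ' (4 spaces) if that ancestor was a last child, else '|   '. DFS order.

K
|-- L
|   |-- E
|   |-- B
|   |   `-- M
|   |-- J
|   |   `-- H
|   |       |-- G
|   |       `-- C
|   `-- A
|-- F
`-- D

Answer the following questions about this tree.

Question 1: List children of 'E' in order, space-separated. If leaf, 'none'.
Answer: none

Derivation:
Node E's children (from adjacency): (leaf)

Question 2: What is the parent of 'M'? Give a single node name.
Scan adjacency: M appears as child of B

Answer: B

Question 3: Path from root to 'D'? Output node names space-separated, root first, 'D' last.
Walk down from root: K -> D

Answer: K D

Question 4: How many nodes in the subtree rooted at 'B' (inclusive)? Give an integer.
Answer: 2

Derivation:
Subtree rooted at B contains: B, M
Count = 2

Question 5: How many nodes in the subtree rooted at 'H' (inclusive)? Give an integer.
Answer: 3

Derivation:
Subtree rooted at H contains: C, G, H
Count = 3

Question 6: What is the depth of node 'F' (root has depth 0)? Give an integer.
Path from root to F: K -> F
Depth = number of edges = 1

Answer: 1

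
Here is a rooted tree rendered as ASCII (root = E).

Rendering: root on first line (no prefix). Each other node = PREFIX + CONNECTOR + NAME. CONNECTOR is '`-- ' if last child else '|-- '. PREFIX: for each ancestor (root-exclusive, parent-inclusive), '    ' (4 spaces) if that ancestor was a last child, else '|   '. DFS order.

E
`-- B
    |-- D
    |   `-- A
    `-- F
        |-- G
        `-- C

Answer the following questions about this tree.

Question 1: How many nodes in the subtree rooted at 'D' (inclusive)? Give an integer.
Answer: 2

Derivation:
Subtree rooted at D contains: A, D
Count = 2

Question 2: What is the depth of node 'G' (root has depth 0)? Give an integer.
Answer: 3

Derivation:
Path from root to G: E -> B -> F -> G
Depth = number of edges = 3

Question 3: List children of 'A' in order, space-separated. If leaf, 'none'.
Answer: none

Derivation:
Node A's children (from adjacency): (leaf)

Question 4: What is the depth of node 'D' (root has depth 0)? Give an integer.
Answer: 2

Derivation:
Path from root to D: E -> B -> D
Depth = number of edges = 2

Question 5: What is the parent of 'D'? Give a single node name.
Answer: B

Derivation:
Scan adjacency: D appears as child of B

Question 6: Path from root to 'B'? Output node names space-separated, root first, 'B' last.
Answer: E B

Derivation:
Walk down from root: E -> B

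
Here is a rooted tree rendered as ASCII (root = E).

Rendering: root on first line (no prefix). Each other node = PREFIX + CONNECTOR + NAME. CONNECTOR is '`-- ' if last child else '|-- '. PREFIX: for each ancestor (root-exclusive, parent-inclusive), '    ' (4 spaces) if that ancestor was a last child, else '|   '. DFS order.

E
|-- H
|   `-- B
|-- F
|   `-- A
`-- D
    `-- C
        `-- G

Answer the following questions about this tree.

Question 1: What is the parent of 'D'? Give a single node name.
Answer: E

Derivation:
Scan adjacency: D appears as child of E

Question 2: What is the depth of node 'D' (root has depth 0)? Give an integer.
Answer: 1

Derivation:
Path from root to D: E -> D
Depth = number of edges = 1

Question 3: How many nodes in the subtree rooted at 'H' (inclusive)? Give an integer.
Answer: 2

Derivation:
Subtree rooted at H contains: B, H
Count = 2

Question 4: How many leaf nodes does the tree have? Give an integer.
Answer: 3

Derivation:
Leaves (nodes with no children): A, B, G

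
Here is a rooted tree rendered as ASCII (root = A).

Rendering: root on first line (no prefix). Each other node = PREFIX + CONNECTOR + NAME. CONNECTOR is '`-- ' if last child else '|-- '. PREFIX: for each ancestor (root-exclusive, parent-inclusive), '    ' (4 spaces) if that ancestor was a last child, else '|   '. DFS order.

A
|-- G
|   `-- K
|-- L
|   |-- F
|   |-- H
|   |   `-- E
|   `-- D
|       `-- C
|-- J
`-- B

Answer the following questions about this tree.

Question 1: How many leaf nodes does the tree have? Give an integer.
Answer: 6

Derivation:
Leaves (nodes with no children): B, C, E, F, J, K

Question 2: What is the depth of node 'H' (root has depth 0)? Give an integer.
Answer: 2

Derivation:
Path from root to H: A -> L -> H
Depth = number of edges = 2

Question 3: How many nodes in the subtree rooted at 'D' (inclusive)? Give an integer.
Subtree rooted at D contains: C, D
Count = 2

Answer: 2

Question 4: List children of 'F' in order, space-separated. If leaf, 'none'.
Answer: none

Derivation:
Node F's children (from adjacency): (leaf)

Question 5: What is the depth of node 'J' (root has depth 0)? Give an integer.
Answer: 1

Derivation:
Path from root to J: A -> J
Depth = number of edges = 1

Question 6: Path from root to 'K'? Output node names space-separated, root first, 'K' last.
Walk down from root: A -> G -> K

Answer: A G K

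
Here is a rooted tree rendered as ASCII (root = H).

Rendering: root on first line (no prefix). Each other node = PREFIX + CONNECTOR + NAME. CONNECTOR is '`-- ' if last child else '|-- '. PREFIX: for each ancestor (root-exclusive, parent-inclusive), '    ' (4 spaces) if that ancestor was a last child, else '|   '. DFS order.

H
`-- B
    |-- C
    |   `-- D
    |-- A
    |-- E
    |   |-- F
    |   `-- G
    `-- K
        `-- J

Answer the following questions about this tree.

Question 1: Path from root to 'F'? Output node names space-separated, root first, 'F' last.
Answer: H B E F

Derivation:
Walk down from root: H -> B -> E -> F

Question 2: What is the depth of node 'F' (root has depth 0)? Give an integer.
Path from root to F: H -> B -> E -> F
Depth = number of edges = 3

Answer: 3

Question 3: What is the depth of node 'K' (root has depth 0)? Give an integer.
Answer: 2

Derivation:
Path from root to K: H -> B -> K
Depth = number of edges = 2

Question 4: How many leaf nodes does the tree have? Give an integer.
Leaves (nodes with no children): A, D, F, G, J

Answer: 5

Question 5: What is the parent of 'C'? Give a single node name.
Answer: B

Derivation:
Scan adjacency: C appears as child of B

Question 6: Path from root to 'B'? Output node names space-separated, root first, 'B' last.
Walk down from root: H -> B

Answer: H B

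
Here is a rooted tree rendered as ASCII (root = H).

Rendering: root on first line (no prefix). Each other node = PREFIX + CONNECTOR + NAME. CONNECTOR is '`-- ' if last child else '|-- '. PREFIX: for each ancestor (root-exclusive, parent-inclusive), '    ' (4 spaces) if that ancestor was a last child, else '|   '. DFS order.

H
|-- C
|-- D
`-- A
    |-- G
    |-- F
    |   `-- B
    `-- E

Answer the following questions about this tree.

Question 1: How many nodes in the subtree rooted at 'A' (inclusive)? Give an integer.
Answer: 5

Derivation:
Subtree rooted at A contains: A, B, E, F, G
Count = 5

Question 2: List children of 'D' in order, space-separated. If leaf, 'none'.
Answer: none

Derivation:
Node D's children (from adjacency): (leaf)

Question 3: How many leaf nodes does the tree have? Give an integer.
Leaves (nodes with no children): B, C, D, E, G

Answer: 5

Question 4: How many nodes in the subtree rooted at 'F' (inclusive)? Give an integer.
Answer: 2

Derivation:
Subtree rooted at F contains: B, F
Count = 2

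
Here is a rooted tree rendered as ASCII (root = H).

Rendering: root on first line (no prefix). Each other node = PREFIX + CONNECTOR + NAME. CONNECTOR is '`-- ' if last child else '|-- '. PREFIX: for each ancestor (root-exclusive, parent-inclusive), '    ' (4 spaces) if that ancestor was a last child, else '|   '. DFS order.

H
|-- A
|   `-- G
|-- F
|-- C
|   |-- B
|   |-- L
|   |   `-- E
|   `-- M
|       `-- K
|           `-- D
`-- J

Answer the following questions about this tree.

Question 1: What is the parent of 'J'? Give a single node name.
Scan adjacency: J appears as child of H

Answer: H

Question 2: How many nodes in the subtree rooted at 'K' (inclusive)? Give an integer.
Subtree rooted at K contains: D, K
Count = 2

Answer: 2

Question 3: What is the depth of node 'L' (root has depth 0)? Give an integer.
Answer: 2

Derivation:
Path from root to L: H -> C -> L
Depth = number of edges = 2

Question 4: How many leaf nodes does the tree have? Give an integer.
Answer: 6

Derivation:
Leaves (nodes with no children): B, D, E, F, G, J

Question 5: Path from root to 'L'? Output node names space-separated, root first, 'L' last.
Walk down from root: H -> C -> L

Answer: H C L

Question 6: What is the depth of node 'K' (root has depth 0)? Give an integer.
Path from root to K: H -> C -> M -> K
Depth = number of edges = 3

Answer: 3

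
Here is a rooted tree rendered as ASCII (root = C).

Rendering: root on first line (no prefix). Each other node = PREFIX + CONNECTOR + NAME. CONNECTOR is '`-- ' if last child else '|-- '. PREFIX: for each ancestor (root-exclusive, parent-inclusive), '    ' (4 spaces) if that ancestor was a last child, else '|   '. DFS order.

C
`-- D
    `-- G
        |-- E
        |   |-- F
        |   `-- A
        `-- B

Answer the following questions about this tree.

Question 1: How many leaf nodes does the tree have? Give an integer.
Leaves (nodes with no children): A, B, F

Answer: 3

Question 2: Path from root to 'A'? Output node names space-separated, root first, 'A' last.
Walk down from root: C -> D -> G -> E -> A

Answer: C D G E A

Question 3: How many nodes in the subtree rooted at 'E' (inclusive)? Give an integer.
Answer: 3

Derivation:
Subtree rooted at E contains: A, E, F
Count = 3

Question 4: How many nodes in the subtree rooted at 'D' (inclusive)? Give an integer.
Answer: 6

Derivation:
Subtree rooted at D contains: A, B, D, E, F, G
Count = 6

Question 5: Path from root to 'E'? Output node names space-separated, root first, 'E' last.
Answer: C D G E

Derivation:
Walk down from root: C -> D -> G -> E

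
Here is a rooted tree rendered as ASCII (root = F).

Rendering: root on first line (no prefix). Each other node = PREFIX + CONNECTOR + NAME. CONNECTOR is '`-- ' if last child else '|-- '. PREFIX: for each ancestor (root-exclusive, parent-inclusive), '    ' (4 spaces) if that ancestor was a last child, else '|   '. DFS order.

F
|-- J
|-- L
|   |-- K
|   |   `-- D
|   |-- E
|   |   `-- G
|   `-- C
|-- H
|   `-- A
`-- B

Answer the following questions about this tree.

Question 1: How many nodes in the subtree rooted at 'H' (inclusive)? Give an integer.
Answer: 2

Derivation:
Subtree rooted at H contains: A, H
Count = 2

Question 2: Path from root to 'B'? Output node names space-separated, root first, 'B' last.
Walk down from root: F -> B

Answer: F B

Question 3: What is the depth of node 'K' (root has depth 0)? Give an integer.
Answer: 2

Derivation:
Path from root to K: F -> L -> K
Depth = number of edges = 2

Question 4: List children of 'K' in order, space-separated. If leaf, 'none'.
Answer: D

Derivation:
Node K's children (from adjacency): D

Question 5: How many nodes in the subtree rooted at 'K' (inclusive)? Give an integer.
Subtree rooted at K contains: D, K
Count = 2

Answer: 2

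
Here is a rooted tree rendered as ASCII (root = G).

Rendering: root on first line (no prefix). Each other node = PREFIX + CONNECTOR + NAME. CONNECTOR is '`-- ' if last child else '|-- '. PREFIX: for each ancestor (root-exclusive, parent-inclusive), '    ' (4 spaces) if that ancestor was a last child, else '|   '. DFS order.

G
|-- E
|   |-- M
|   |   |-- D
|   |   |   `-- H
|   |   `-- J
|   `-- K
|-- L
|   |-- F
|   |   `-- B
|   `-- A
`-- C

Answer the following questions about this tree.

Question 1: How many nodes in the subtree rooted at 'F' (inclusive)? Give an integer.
Answer: 2

Derivation:
Subtree rooted at F contains: B, F
Count = 2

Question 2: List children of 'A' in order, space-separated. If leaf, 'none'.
Node A's children (from adjacency): (leaf)

Answer: none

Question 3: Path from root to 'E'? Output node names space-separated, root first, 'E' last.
Walk down from root: G -> E

Answer: G E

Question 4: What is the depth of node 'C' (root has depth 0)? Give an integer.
Answer: 1

Derivation:
Path from root to C: G -> C
Depth = number of edges = 1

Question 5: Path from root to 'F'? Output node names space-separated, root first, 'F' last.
Answer: G L F

Derivation:
Walk down from root: G -> L -> F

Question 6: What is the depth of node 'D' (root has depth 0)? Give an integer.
Path from root to D: G -> E -> M -> D
Depth = number of edges = 3

Answer: 3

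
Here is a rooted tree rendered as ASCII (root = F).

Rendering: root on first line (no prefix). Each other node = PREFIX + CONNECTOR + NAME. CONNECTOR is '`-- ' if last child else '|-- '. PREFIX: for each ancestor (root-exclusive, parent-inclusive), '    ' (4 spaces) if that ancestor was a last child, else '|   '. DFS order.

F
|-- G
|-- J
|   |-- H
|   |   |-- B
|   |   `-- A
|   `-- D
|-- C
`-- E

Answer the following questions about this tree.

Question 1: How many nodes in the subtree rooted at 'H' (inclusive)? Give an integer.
Answer: 3

Derivation:
Subtree rooted at H contains: A, B, H
Count = 3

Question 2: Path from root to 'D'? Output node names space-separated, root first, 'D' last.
Answer: F J D

Derivation:
Walk down from root: F -> J -> D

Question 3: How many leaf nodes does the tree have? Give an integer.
Leaves (nodes with no children): A, B, C, D, E, G

Answer: 6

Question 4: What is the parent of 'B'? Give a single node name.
Scan adjacency: B appears as child of H

Answer: H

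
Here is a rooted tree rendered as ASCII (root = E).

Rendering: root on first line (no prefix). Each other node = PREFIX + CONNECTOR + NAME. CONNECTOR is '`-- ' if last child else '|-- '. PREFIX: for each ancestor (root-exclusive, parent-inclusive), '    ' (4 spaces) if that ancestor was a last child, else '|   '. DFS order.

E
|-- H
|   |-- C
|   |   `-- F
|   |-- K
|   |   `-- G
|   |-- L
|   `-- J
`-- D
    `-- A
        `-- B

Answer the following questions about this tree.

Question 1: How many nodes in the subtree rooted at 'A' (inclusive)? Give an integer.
Subtree rooted at A contains: A, B
Count = 2

Answer: 2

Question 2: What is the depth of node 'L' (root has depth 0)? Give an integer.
Answer: 2

Derivation:
Path from root to L: E -> H -> L
Depth = number of edges = 2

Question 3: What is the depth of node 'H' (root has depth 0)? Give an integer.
Path from root to H: E -> H
Depth = number of edges = 1

Answer: 1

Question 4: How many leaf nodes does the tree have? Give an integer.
Answer: 5

Derivation:
Leaves (nodes with no children): B, F, G, J, L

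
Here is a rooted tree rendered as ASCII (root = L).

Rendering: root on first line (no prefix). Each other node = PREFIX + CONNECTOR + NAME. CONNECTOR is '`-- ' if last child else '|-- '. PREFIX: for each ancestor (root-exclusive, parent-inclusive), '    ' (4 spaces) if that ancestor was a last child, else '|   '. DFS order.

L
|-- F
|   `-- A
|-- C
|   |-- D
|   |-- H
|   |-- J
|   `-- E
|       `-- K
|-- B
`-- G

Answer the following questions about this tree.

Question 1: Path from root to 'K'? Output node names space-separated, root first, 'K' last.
Walk down from root: L -> C -> E -> K

Answer: L C E K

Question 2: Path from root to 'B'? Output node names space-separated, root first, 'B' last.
Walk down from root: L -> B

Answer: L B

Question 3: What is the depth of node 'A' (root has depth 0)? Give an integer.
Path from root to A: L -> F -> A
Depth = number of edges = 2

Answer: 2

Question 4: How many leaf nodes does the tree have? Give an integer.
Answer: 7

Derivation:
Leaves (nodes with no children): A, B, D, G, H, J, K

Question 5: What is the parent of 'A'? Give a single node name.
Answer: F

Derivation:
Scan adjacency: A appears as child of F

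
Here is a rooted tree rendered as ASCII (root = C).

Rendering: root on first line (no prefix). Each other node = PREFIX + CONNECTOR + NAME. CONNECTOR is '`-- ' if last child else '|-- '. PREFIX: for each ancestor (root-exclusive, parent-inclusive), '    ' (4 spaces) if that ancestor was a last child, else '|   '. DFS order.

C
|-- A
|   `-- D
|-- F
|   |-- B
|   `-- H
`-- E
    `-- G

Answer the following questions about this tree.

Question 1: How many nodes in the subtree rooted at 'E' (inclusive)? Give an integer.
Subtree rooted at E contains: E, G
Count = 2

Answer: 2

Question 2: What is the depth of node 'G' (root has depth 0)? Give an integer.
Answer: 2

Derivation:
Path from root to G: C -> E -> G
Depth = number of edges = 2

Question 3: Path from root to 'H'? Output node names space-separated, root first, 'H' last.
Walk down from root: C -> F -> H

Answer: C F H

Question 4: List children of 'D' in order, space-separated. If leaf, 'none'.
Answer: none

Derivation:
Node D's children (from adjacency): (leaf)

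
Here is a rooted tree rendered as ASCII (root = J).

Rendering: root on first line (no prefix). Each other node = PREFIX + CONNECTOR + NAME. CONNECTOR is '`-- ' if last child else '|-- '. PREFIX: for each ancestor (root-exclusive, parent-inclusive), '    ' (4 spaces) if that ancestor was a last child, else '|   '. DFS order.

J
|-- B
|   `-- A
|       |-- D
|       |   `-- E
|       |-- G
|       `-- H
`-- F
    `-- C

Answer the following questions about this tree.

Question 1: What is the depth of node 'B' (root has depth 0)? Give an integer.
Path from root to B: J -> B
Depth = number of edges = 1

Answer: 1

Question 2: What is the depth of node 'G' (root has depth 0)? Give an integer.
Path from root to G: J -> B -> A -> G
Depth = number of edges = 3

Answer: 3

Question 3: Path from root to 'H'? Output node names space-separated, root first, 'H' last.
Answer: J B A H

Derivation:
Walk down from root: J -> B -> A -> H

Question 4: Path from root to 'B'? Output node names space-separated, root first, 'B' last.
Walk down from root: J -> B

Answer: J B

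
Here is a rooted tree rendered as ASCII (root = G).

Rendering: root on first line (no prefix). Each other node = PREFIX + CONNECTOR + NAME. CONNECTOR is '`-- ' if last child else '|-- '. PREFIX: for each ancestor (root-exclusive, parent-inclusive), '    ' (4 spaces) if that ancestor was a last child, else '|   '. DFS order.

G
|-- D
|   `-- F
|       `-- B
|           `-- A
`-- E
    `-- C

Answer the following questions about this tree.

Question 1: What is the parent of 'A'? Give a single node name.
Scan adjacency: A appears as child of B

Answer: B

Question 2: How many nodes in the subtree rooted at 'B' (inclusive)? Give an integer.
Answer: 2

Derivation:
Subtree rooted at B contains: A, B
Count = 2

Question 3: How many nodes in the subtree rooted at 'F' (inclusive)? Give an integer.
Subtree rooted at F contains: A, B, F
Count = 3

Answer: 3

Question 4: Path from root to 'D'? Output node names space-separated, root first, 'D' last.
Walk down from root: G -> D

Answer: G D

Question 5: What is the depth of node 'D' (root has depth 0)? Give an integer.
Answer: 1

Derivation:
Path from root to D: G -> D
Depth = number of edges = 1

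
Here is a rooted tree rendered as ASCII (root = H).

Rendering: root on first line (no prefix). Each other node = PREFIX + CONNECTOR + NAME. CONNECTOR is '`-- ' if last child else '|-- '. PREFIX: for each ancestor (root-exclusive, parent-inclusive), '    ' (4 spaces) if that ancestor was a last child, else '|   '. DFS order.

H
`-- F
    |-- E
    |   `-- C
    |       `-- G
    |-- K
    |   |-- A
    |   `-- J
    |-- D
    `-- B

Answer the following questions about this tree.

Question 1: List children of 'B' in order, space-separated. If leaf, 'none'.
Node B's children (from adjacency): (leaf)

Answer: none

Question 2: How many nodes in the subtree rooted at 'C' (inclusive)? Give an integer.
Subtree rooted at C contains: C, G
Count = 2

Answer: 2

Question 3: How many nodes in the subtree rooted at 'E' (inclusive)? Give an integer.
Subtree rooted at E contains: C, E, G
Count = 3

Answer: 3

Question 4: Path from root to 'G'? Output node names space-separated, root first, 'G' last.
Walk down from root: H -> F -> E -> C -> G

Answer: H F E C G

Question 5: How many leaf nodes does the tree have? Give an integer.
Answer: 5

Derivation:
Leaves (nodes with no children): A, B, D, G, J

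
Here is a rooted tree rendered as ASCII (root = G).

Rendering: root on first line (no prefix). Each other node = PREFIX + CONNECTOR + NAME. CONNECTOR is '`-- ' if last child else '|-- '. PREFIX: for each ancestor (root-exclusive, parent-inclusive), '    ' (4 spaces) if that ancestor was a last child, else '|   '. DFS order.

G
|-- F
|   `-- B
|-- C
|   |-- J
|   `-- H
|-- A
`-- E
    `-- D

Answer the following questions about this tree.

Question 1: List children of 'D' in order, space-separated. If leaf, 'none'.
Node D's children (from adjacency): (leaf)

Answer: none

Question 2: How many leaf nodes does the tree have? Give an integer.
Leaves (nodes with no children): A, B, D, H, J

Answer: 5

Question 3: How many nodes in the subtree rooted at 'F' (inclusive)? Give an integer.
Subtree rooted at F contains: B, F
Count = 2

Answer: 2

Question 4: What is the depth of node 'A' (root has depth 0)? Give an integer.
Path from root to A: G -> A
Depth = number of edges = 1

Answer: 1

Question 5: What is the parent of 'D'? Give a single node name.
Scan adjacency: D appears as child of E

Answer: E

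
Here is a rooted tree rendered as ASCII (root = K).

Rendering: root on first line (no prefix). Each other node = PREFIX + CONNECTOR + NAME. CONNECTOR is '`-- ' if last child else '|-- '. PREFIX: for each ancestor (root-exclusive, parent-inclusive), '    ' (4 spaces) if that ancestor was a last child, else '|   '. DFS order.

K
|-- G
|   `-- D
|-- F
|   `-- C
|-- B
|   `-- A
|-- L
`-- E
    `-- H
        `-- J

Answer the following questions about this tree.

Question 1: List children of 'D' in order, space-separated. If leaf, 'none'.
Node D's children (from adjacency): (leaf)

Answer: none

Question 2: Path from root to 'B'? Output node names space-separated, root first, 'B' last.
Answer: K B

Derivation:
Walk down from root: K -> B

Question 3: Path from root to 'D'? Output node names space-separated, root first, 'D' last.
Walk down from root: K -> G -> D

Answer: K G D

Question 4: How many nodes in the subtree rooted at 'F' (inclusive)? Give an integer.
Answer: 2

Derivation:
Subtree rooted at F contains: C, F
Count = 2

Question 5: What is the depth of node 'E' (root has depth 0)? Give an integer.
Answer: 1

Derivation:
Path from root to E: K -> E
Depth = number of edges = 1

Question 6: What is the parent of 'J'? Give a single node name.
Answer: H

Derivation:
Scan adjacency: J appears as child of H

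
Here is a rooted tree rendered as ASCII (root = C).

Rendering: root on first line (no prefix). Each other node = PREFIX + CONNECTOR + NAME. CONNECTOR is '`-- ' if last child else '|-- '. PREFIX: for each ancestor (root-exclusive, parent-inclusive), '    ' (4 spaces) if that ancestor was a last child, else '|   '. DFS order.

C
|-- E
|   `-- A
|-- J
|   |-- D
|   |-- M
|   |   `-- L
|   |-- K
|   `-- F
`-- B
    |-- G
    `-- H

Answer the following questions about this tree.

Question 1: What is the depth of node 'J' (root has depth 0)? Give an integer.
Path from root to J: C -> J
Depth = number of edges = 1

Answer: 1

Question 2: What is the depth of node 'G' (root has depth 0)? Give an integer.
Answer: 2

Derivation:
Path from root to G: C -> B -> G
Depth = number of edges = 2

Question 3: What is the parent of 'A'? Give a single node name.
Answer: E

Derivation:
Scan adjacency: A appears as child of E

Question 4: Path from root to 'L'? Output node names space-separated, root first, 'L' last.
Walk down from root: C -> J -> M -> L

Answer: C J M L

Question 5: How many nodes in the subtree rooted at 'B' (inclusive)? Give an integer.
Subtree rooted at B contains: B, G, H
Count = 3

Answer: 3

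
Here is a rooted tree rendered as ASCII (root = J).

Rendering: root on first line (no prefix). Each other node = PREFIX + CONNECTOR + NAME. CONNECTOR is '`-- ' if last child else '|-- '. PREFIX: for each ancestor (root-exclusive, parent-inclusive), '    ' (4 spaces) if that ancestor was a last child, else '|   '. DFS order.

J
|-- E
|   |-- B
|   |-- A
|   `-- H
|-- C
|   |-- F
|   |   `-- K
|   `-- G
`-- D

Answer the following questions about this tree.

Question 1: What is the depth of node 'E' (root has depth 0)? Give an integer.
Path from root to E: J -> E
Depth = number of edges = 1

Answer: 1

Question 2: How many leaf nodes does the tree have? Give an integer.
Answer: 6

Derivation:
Leaves (nodes with no children): A, B, D, G, H, K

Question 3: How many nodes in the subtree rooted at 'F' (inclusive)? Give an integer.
Answer: 2

Derivation:
Subtree rooted at F contains: F, K
Count = 2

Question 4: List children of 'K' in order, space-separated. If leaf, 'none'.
Answer: none

Derivation:
Node K's children (from adjacency): (leaf)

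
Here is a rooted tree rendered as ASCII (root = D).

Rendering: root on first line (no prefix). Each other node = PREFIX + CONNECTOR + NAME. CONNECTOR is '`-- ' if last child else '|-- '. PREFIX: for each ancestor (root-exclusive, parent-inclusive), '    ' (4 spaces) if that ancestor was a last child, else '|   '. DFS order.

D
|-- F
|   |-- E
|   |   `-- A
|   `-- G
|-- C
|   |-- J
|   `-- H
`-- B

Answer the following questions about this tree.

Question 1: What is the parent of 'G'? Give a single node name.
Answer: F

Derivation:
Scan adjacency: G appears as child of F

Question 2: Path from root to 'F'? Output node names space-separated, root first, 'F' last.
Walk down from root: D -> F

Answer: D F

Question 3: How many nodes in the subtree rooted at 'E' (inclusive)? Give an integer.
Subtree rooted at E contains: A, E
Count = 2

Answer: 2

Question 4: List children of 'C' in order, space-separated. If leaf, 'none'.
Answer: J H

Derivation:
Node C's children (from adjacency): J, H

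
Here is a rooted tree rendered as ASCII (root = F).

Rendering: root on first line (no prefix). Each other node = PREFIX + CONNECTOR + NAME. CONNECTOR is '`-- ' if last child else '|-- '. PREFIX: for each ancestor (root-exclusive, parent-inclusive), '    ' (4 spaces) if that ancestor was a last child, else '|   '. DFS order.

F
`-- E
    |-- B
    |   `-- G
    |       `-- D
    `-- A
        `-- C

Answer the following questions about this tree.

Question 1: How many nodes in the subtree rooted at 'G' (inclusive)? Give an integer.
Answer: 2

Derivation:
Subtree rooted at G contains: D, G
Count = 2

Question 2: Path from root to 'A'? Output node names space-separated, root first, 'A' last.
Walk down from root: F -> E -> A

Answer: F E A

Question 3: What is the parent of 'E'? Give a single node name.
Scan adjacency: E appears as child of F

Answer: F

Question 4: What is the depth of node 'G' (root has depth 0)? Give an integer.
Answer: 3

Derivation:
Path from root to G: F -> E -> B -> G
Depth = number of edges = 3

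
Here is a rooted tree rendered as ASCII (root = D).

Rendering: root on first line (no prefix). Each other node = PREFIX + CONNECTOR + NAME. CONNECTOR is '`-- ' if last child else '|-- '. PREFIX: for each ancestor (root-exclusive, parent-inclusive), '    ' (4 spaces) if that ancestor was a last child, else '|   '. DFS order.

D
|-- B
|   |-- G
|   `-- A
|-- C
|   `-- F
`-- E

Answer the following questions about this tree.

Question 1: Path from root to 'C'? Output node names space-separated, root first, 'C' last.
Walk down from root: D -> C

Answer: D C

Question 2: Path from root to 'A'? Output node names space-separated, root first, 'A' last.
Walk down from root: D -> B -> A

Answer: D B A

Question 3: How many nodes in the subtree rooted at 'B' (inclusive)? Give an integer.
Subtree rooted at B contains: A, B, G
Count = 3

Answer: 3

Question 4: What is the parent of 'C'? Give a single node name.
Answer: D

Derivation:
Scan adjacency: C appears as child of D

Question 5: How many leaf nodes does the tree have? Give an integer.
Answer: 4

Derivation:
Leaves (nodes with no children): A, E, F, G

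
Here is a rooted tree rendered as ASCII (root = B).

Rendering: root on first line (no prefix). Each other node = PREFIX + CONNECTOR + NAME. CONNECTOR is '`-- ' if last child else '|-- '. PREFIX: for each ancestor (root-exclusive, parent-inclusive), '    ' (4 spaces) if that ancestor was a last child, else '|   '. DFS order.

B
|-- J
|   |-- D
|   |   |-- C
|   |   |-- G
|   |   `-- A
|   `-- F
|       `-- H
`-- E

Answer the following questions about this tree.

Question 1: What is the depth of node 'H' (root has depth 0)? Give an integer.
Answer: 3

Derivation:
Path from root to H: B -> J -> F -> H
Depth = number of edges = 3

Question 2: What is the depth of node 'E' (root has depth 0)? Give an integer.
Path from root to E: B -> E
Depth = number of edges = 1

Answer: 1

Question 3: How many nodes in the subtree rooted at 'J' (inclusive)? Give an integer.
Subtree rooted at J contains: A, C, D, F, G, H, J
Count = 7

Answer: 7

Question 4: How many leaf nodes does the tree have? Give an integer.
Leaves (nodes with no children): A, C, E, G, H

Answer: 5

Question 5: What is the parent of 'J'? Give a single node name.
Answer: B

Derivation:
Scan adjacency: J appears as child of B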